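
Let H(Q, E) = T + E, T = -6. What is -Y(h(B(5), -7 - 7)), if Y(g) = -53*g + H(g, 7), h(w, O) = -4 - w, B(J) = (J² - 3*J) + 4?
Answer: -955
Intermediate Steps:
B(J) = 4 + J² - 3*J
H(Q, E) = -6 + E
Y(g) = 1 - 53*g (Y(g) = -53*g + (-6 + 7) = -53*g + 1 = 1 - 53*g)
-Y(h(B(5), -7 - 7)) = -(1 - 53*(-4 - (4 + 5² - 3*5))) = -(1 - 53*(-4 - (4 + 25 - 15))) = -(1 - 53*(-4 - 1*14)) = -(1 - 53*(-4 - 14)) = -(1 - 53*(-18)) = -(1 + 954) = -1*955 = -955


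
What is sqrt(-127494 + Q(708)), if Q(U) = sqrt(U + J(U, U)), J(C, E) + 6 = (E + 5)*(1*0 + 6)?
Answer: sqrt(-127494 + 2*sqrt(1245)) ≈ 356.96*I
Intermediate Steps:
J(C, E) = 24 + 6*E (J(C, E) = -6 + (E + 5)*(1*0 + 6) = -6 + (5 + E)*(0 + 6) = -6 + (5 + E)*6 = -6 + (30 + 6*E) = 24 + 6*E)
Q(U) = sqrt(24 + 7*U) (Q(U) = sqrt(U + (24 + 6*U)) = sqrt(24 + 7*U))
sqrt(-127494 + Q(708)) = sqrt(-127494 + sqrt(24 + 7*708)) = sqrt(-127494 + sqrt(24 + 4956)) = sqrt(-127494 + sqrt(4980)) = sqrt(-127494 + 2*sqrt(1245))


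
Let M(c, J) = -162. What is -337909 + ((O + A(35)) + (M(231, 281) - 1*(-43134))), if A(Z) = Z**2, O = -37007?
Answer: -330719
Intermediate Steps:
-337909 + ((O + A(35)) + (M(231, 281) - 1*(-43134))) = -337909 + ((-37007 + 35**2) + (-162 - 1*(-43134))) = -337909 + ((-37007 + 1225) + (-162 + 43134)) = -337909 + (-35782 + 42972) = -337909 + 7190 = -330719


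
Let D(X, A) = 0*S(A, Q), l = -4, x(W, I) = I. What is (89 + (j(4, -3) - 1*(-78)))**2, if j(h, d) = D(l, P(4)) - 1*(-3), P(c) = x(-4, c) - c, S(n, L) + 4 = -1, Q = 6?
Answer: 28900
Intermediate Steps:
S(n, L) = -5 (S(n, L) = -4 - 1 = -5)
P(c) = 0 (P(c) = c - c = 0)
D(X, A) = 0 (D(X, A) = 0*(-5) = 0)
j(h, d) = 3 (j(h, d) = 0 - 1*(-3) = 0 + 3 = 3)
(89 + (j(4, -3) - 1*(-78)))**2 = (89 + (3 - 1*(-78)))**2 = (89 + (3 + 78))**2 = (89 + 81)**2 = 170**2 = 28900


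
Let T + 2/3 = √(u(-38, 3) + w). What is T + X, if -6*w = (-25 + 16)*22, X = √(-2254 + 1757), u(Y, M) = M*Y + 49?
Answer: -⅔ + I*√497 + 4*I*√2 ≈ -0.66667 + 27.95*I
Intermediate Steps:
u(Y, M) = 49 + M*Y
X = I*√497 (X = √(-497) = I*√497 ≈ 22.293*I)
w = 33 (w = -(-25 + 16)*22/6 = -(-3)*22/2 = -⅙*(-198) = 33)
T = -⅔ + 4*I*√2 (T = -⅔ + √((49 + 3*(-38)) + 33) = -⅔ + √((49 - 114) + 33) = -⅔ + √(-65 + 33) = -⅔ + √(-32) = -⅔ + 4*I*√2 ≈ -0.66667 + 5.6569*I)
T + X = (-⅔ + 4*I*√2) + I*√497 = -⅔ + I*√497 + 4*I*√2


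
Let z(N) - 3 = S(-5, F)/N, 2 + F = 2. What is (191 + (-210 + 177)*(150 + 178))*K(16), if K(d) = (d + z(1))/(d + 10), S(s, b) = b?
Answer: -202027/26 ≈ -7770.3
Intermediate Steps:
F = 0 (F = -2 + 2 = 0)
z(N) = 3 (z(N) = 3 + 0/N = 3 + 0 = 3)
K(d) = (3 + d)/(10 + d) (K(d) = (d + 3)/(d + 10) = (3 + d)/(10 + d))
(191 + (-210 + 177)*(150 + 178))*K(16) = (191 + (-210 + 177)*(150 + 178))*((3 + 16)/(10 + 16)) = (191 - 33*328)*(19/26) = (191 - 10824)*((1/26)*19) = -10633*19/26 = -202027/26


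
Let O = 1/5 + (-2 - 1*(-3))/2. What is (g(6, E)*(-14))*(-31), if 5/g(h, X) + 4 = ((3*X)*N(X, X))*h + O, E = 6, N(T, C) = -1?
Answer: -3100/159 ≈ -19.497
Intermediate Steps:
O = 7/10 (O = 1*(⅕) + (-2 + 3)*(½) = ⅕ + 1*(½) = ⅕ + ½ = 7/10 ≈ 0.70000)
g(h, X) = 5/(-33/10 - 3*X*h) (g(h, X) = 5/(-4 + (((3*X)*(-1))*h + 7/10)) = 5/(-4 + ((-3*X)*h + 7/10)) = 5/(-4 + (-3*X*h + 7/10)) = 5/(-4 + (7/10 - 3*X*h)) = 5/(-33/10 - 3*X*h))
(g(6, E)*(-14))*(-31) = ((50/(3*(-11 - 10*6*6)))*(-14))*(-31) = ((50/(3*(-11 - 360)))*(-14))*(-31) = (((50/3)/(-371))*(-14))*(-31) = (((50/3)*(-1/371))*(-14))*(-31) = -50/1113*(-14)*(-31) = (100/159)*(-31) = -3100/159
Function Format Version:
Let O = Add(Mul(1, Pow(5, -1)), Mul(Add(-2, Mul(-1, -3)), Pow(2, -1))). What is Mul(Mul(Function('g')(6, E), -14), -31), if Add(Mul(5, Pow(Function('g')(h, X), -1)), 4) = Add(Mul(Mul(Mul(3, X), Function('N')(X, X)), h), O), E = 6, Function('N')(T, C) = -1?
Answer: Rational(-3100, 159) ≈ -19.497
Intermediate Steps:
O = Rational(7, 10) (O = Add(Mul(1, Rational(1, 5)), Mul(Add(-2, 3), Rational(1, 2))) = Add(Rational(1, 5), Mul(1, Rational(1, 2))) = Add(Rational(1, 5), Rational(1, 2)) = Rational(7, 10) ≈ 0.70000)
Function('g')(h, X) = Mul(5, Pow(Add(Rational(-33, 10), Mul(-3, X, h)), -1)) (Function('g')(h, X) = Mul(5, Pow(Add(-4, Add(Mul(Mul(Mul(3, X), -1), h), Rational(7, 10))), -1)) = Mul(5, Pow(Add(-4, Add(Mul(Mul(-3, X), h), Rational(7, 10))), -1)) = Mul(5, Pow(Add(-4, Add(Mul(-3, X, h), Rational(7, 10))), -1)) = Mul(5, Pow(Add(-4, Add(Rational(7, 10), Mul(-3, X, h))), -1)) = Mul(5, Pow(Add(Rational(-33, 10), Mul(-3, X, h)), -1)))
Mul(Mul(Function('g')(6, E), -14), -31) = Mul(Mul(Mul(Rational(50, 3), Pow(Add(-11, Mul(-10, 6, 6)), -1)), -14), -31) = Mul(Mul(Mul(Rational(50, 3), Pow(Add(-11, -360), -1)), -14), -31) = Mul(Mul(Mul(Rational(50, 3), Pow(-371, -1)), -14), -31) = Mul(Mul(Mul(Rational(50, 3), Rational(-1, 371)), -14), -31) = Mul(Mul(Rational(-50, 1113), -14), -31) = Mul(Rational(100, 159), -31) = Rational(-3100, 159)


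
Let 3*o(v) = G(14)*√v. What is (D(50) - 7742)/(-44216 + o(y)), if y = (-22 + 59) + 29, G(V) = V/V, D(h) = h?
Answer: 510164208/2932581973 + 3846*√66/2932581973 ≈ 0.17397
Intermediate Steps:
G(V) = 1
y = 66 (y = 37 + 29 = 66)
o(v) = √v/3 (o(v) = (1*√v)/3 = √v/3)
(D(50) - 7742)/(-44216 + o(y)) = (50 - 7742)/(-44216 + √66/3) = -7692/(-44216 + √66/3)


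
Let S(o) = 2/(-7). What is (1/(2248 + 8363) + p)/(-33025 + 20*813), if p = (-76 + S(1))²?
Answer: -605158073/1743355467 ≈ -0.34712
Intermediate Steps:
S(o) = -2/7 (S(o) = 2*(-⅐) = -2/7)
p = 285156/49 (p = (-76 - 2/7)² = (-534/7)² = 285156/49 ≈ 5819.5)
(1/(2248 + 8363) + p)/(-33025 + 20*813) = (1/(2248 + 8363) + 285156/49)/(-33025 + 20*813) = (1/10611 + 285156/49)/(-33025 + 16260) = (1/10611 + 285156/49)/(-16765) = (3025790365/519939)*(-1/16765) = -605158073/1743355467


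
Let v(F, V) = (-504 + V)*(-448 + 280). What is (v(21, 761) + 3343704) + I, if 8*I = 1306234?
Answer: 13855229/4 ≈ 3.4638e+6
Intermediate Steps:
I = 653117/4 (I = (⅛)*1306234 = 653117/4 ≈ 1.6328e+5)
v(F, V) = 84672 - 168*V (v(F, V) = (-504 + V)*(-168) = 84672 - 168*V)
(v(21, 761) + 3343704) + I = ((84672 - 168*761) + 3343704) + 653117/4 = ((84672 - 127848) + 3343704) + 653117/4 = (-43176 + 3343704) + 653117/4 = 3300528 + 653117/4 = 13855229/4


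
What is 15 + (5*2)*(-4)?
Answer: -25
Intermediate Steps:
15 + (5*2)*(-4) = 15 + 10*(-4) = 15 - 40 = -25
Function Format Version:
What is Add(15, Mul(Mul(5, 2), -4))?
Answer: -25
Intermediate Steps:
Add(15, Mul(Mul(5, 2), -4)) = Add(15, Mul(10, -4)) = Add(15, -40) = -25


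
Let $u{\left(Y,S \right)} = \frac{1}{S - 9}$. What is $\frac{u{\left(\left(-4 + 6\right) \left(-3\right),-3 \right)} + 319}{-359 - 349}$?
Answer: $- \frac{3827}{8496} \approx -0.45045$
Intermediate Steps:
$u{\left(Y,S \right)} = \frac{1}{-9 + S}$
$\frac{u{\left(\left(-4 + 6\right) \left(-3\right),-3 \right)} + 319}{-359 - 349} = \frac{\frac{1}{-9 - 3} + 319}{-359 - 349} = \frac{\frac{1}{-12} + 319}{-708} = \left(- \frac{1}{12} + 319\right) \left(- \frac{1}{708}\right) = \frac{3827}{12} \left(- \frac{1}{708}\right) = - \frac{3827}{8496}$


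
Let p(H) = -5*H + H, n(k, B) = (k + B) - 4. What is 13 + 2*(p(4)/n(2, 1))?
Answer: 45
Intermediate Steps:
n(k, B) = -4 + B + k (n(k, B) = (B + k) - 4 = -4 + B + k)
p(H) = -4*H
13 + 2*(p(4)/n(2, 1)) = 13 + 2*((-4*4)/(-4 + 1 + 2)) = 13 + 2*(-16/(-1)) = 13 + 2*(-16*(-1)) = 13 + 2*16 = 13 + 32 = 45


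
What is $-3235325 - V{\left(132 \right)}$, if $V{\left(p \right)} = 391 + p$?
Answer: $-3235848$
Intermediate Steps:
$-3235325 - V{\left(132 \right)} = -3235325 - \left(391 + 132\right) = -3235325 - 523 = -3235848$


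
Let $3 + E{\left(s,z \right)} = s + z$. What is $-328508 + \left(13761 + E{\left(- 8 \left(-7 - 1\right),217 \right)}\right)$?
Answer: $-314469$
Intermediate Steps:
$E{\left(s,z \right)} = -3 + s + z$ ($E{\left(s,z \right)} = -3 + \left(s + z\right) = -3 + s + z$)
$-328508 + \left(13761 + E{\left(- 8 \left(-7 - 1\right),217 \right)}\right) = -328508 + \left(13761 - \left(-214 + 8 \left(-7 - 1\right)\right)\right) = -328508 + \left(13761 - -278\right) = -328508 + \left(13761 + \left(-3 + 64 + 217\right)\right) = -328508 + \left(13761 + 278\right) = -328508 + 14039 = -314469$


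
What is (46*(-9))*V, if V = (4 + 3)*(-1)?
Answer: 2898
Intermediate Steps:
V = -7 (V = 7*(-1) = -7)
(46*(-9))*V = (46*(-9))*(-7) = -414*(-7) = 2898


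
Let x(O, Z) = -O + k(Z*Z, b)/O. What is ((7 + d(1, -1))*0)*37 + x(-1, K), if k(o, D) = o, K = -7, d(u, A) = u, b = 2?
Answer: -48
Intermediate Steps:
x(O, Z) = -O + Z²/O (x(O, Z) = -O + (Z*Z)/O = -O + Z²/O)
((7 + d(1, -1))*0)*37 + x(-1, K) = ((7 + 1)*0)*37 + (-1*(-1) + (-7)²/(-1)) = (8*0)*37 + (1 - 1*49) = 0*37 + (1 - 49) = 0 - 48 = -48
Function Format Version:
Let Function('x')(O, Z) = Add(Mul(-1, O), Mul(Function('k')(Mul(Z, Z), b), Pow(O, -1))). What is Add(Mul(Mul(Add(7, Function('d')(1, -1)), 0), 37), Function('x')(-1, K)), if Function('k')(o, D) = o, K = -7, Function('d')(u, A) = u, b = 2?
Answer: -48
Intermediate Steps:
Function('x')(O, Z) = Add(Mul(-1, O), Mul(Pow(O, -1), Pow(Z, 2))) (Function('x')(O, Z) = Add(Mul(-1, O), Mul(Mul(Z, Z), Pow(O, -1))) = Add(Mul(-1, O), Mul(Pow(Z, 2), Pow(O, -1))) = Add(Mul(-1, O), Mul(Pow(O, -1), Pow(Z, 2))))
Add(Mul(Mul(Add(7, Function('d')(1, -1)), 0), 37), Function('x')(-1, K)) = Add(Mul(Mul(Add(7, 1), 0), 37), Add(Mul(-1, -1), Mul(Pow(-1, -1), Pow(-7, 2)))) = Add(Mul(Mul(8, 0), 37), Add(1, Mul(-1, 49))) = Add(Mul(0, 37), Add(1, -49)) = Add(0, -48) = -48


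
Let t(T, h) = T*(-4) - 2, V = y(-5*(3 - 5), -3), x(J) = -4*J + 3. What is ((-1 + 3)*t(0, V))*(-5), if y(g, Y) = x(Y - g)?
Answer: 20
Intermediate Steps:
x(J) = 3 - 4*J
y(g, Y) = 3 - 4*Y + 4*g (y(g, Y) = 3 - 4*(Y - g) = 3 + (-4*Y + 4*g) = 3 - 4*Y + 4*g)
V = 55 (V = 3 - 4*(-3) + 4*(-5*(3 - 5)) = 3 + 12 + 4*(-5*(-2)) = 3 + 12 + 4*10 = 3 + 12 + 40 = 55)
t(T, h) = -2 - 4*T (t(T, h) = -4*T - 2 = -2 - 4*T)
((-1 + 3)*t(0, V))*(-5) = ((-1 + 3)*(-2 - 4*0))*(-5) = (2*(-2 + 0))*(-5) = (2*(-2))*(-5) = -4*(-5) = 20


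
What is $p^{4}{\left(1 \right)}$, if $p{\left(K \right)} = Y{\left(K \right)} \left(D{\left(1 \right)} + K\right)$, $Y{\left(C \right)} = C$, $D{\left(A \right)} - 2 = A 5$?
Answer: $4096$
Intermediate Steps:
$D{\left(A \right)} = 2 + 5 A$ ($D{\left(A \right)} = 2 + A 5 = 2 + 5 A$)
$p{\left(K \right)} = K \left(7 + K\right)$ ($p{\left(K \right)} = K \left(\left(2 + 5 \cdot 1\right) + K\right) = K \left(\left(2 + 5\right) + K\right) = K \left(7 + K\right)$)
$p^{4}{\left(1 \right)} = \left(1 \left(7 + 1\right)\right)^{4} = \left(1 \cdot 8\right)^{4} = 8^{4} = 4096$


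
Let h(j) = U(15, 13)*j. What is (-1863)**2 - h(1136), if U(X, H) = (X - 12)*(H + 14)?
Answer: 3378753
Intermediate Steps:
U(X, H) = (-12 + X)*(14 + H)
h(j) = 81*j (h(j) = (-168 - 12*13 + 14*15 + 13*15)*j = (-168 - 156 + 210 + 195)*j = 81*j)
(-1863)**2 - h(1136) = (-1863)**2 - 81*1136 = 3470769 - 1*92016 = 3470769 - 92016 = 3378753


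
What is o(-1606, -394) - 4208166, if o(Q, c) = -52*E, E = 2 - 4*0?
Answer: -4208270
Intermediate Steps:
E = 2 (E = 2 + 0 = 2)
o(Q, c) = -104 (o(Q, c) = -52*2 = -104)
o(-1606, -394) - 4208166 = -104 - 4208166 = -4208270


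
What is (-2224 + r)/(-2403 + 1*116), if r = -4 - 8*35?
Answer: 2508/2287 ≈ 1.0966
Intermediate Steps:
r = -284 (r = -4 - 280 = -284)
(-2224 + r)/(-2403 + 1*116) = (-2224 - 284)/(-2403 + 1*116) = -2508/(-2403 + 116) = -2508/(-2287) = -2508*(-1/2287) = 2508/2287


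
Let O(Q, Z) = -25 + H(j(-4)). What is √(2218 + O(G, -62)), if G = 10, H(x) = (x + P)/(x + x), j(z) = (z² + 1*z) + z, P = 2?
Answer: √35098/4 ≈ 46.836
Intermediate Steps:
j(z) = z² + 2*z (j(z) = (z² + z) + z = (z + z²) + z = z² + 2*z)
H(x) = (2 + x)/(2*x) (H(x) = (x + 2)/(x + x) = (2 + x)/((2*x)) = (2 + x)*(1/(2*x)) = (2 + x)/(2*x))
O(Q, Z) = -195/8 (O(Q, Z) = -25 + (2 - 4*(2 - 4))/(2*((-4*(2 - 4)))) = -25 + (2 - 4*(-2))/(2*((-4*(-2)))) = -25 + (½)*(2 + 8)/8 = -25 + (½)*(⅛)*10 = -25 + 5/8 = -195/8)
√(2218 + O(G, -62)) = √(2218 - 195/8) = √(17549/8) = √35098/4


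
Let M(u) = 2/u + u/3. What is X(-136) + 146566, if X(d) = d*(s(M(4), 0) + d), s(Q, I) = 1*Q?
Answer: 494438/3 ≈ 1.6481e+5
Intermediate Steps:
M(u) = 2/u + u/3 (M(u) = 2/u + u*(1/3) = 2/u + u/3)
s(Q, I) = Q
X(d) = d*(11/6 + d) (X(d) = d*((2/4 + (1/3)*4) + d) = d*((2*(1/4) + 4/3) + d) = d*((1/2 + 4/3) + d) = d*(11/6 + d))
X(-136) + 146566 = (1/6)*(-136)*(11 + 6*(-136)) + 146566 = (1/6)*(-136)*(11 - 816) + 146566 = (1/6)*(-136)*(-805) + 146566 = 54740/3 + 146566 = 494438/3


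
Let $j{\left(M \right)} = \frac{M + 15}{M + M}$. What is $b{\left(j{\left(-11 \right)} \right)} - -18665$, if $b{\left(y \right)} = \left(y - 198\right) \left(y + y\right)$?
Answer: $\frac{2267185}{121} \approx 18737.0$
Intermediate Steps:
$j{\left(M \right)} = \frac{15 + M}{2 M}$
$b{\left(y \right)} = 2 y \left(-198 + y\right)$ ($b{\left(y \right)} = \left(-198 + y\right) 2 y = 2 y \left(-198 + y\right)$)
$b{\left(j{\left(-11 \right)} \right)} - -18665 = 2 \frac{15 - 11}{2 \left(-11\right)} \left(-198 + \frac{15 - 11}{2 \left(-11\right)}\right) - -18665 = 2 \cdot \frac{1}{2} \left(- \frac{1}{11}\right) 4 \left(-198 + \frac{1}{2} \left(- \frac{1}{11}\right) 4\right) + 18665 = 2 \left(- \frac{2}{11}\right) \left(-198 - \frac{2}{11}\right) + 18665 = 2 \left(- \frac{2}{11}\right) \left(- \frac{2180}{11}\right) + 18665 = \frac{8720}{121} + 18665 = \frac{2267185}{121}$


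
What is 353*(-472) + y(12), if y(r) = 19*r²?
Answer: -163880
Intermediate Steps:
353*(-472) + y(12) = 353*(-472) + 19*12² = -166616 + 19*144 = -166616 + 2736 = -163880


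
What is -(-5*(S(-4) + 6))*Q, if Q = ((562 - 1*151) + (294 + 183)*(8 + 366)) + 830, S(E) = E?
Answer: 1796390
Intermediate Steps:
Q = 179639 (Q = ((562 - 151) + 477*374) + 830 = (411 + 178398) + 830 = 178809 + 830 = 179639)
-(-5*(S(-4) + 6))*Q = -(-5*(-4 + 6))*179639 = -(-5*2)*179639 = -(-10)*179639 = -1*(-1796390) = 1796390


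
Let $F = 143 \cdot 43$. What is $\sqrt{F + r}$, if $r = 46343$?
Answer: $2 \sqrt{13123} \approx 229.11$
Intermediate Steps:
$F = 6149$
$\sqrt{F + r} = \sqrt{6149 + 46343} = \sqrt{52492} = 2 \sqrt{13123}$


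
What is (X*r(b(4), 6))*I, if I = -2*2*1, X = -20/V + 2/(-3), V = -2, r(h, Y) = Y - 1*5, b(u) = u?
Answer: -112/3 ≈ -37.333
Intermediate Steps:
r(h, Y) = -5 + Y (r(h, Y) = Y - 5 = -5 + Y)
X = 28/3 (X = -20/(-2) + 2/(-3) = -20*(-½) + 2*(-⅓) = 10 - ⅔ = 28/3 ≈ 9.3333)
I = -4 (I = -4*1 = -4)
(X*r(b(4), 6))*I = (28*(-5 + 6)/3)*(-4) = ((28/3)*1)*(-4) = (28/3)*(-4) = -112/3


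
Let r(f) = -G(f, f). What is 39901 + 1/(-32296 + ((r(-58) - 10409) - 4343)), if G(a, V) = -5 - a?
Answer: 1879377000/47101 ≈ 39901.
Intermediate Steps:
r(f) = 5 + f (r(f) = -(-5 - f) = 5 + f)
39901 + 1/(-32296 + ((r(-58) - 10409) - 4343)) = 39901 + 1/(-32296 + (((5 - 58) - 10409) - 4343)) = 39901 + 1/(-32296 + ((-53 - 10409) - 4343)) = 39901 + 1/(-32296 + (-10462 - 4343)) = 39901 + 1/(-32296 - 14805) = 39901 + 1/(-47101) = 39901 - 1/47101 = 1879377000/47101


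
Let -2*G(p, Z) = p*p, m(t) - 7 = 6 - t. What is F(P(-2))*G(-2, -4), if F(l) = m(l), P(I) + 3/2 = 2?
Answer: -25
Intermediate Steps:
m(t) = 13 - t (m(t) = 7 + (6 - t) = 13 - t)
P(I) = ½ (P(I) = -3/2 + 2 = ½)
G(p, Z) = -p²/2 (G(p, Z) = -p*p/2 = -p²/2)
F(l) = 13 - l
F(P(-2))*G(-2, -4) = (13 - 1*½)*(-½*(-2)²) = (13 - ½)*(-½*4) = (25/2)*(-2) = -25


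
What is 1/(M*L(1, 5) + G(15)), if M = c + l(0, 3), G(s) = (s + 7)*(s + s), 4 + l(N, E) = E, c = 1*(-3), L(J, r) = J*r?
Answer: 1/640 ≈ 0.0015625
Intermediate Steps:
c = -3
l(N, E) = -4 + E
G(s) = 2*s*(7 + s) (G(s) = (7 + s)*(2*s) = 2*s*(7 + s))
M = -4 (M = -3 + (-4 + 3) = -3 - 1 = -4)
1/(M*L(1, 5) + G(15)) = 1/(-4*5 + 2*15*(7 + 15)) = 1/(-4*5 + 2*15*22) = 1/(-20 + 660) = 1/640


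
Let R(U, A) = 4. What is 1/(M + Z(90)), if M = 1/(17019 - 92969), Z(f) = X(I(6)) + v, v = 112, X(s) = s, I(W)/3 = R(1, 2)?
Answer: 75950/9417799 ≈ 0.0080645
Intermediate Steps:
I(W) = 12 (I(W) = 3*4 = 12)
Z(f) = 124 (Z(f) = 12 + 112 = 124)
M = -1/75950 (M = 1/(-75950) = -1/75950 ≈ -1.3167e-5)
1/(M + Z(90)) = 1/(-1/75950 + 124) = 1/(9417799/75950) = 75950/9417799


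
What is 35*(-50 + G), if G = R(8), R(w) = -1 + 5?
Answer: -1610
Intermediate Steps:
R(w) = 4
G = 4
35*(-50 + G) = 35*(-50 + 4) = 35*(-46) = -1610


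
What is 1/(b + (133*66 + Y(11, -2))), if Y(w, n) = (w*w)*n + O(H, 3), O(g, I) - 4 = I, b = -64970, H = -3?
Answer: -1/56427 ≈ -1.7722e-5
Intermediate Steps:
O(g, I) = 4 + I
Y(w, n) = 7 + n*w**2 (Y(w, n) = (w*w)*n + (4 + 3) = w**2*n + 7 = n*w**2 + 7 = 7 + n*w**2)
1/(b + (133*66 + Y(11, -2))) = 1/(-64970 + (133*66 + (7 - 2*11**2))) = 1/(-64970 + (8778 + (7 - 2*121))) = 1/(-64970 + (8778 + (7 - 242))) = 1/(-64970 + (8778 - 235)) = 1/(-64970 + 8543) = 1/(-56427) = -1/56427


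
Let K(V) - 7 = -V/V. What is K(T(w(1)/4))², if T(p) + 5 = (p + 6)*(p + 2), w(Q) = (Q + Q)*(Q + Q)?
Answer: 36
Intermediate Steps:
w(Q) = 4*Q² (w(Q) = (2*Q)*(2*Q) = 4*Q²)
T(p) = -5 + (2 + p)*(6 + p) (T(p) = -5 + (p + 6)*(p + 2) = -5 + (6 + p)*(2 + p) = -5 + (2 + p)*(6 + p))
K(V) = 6 (K(V) = 7 - V/V = 7 - 1*1 = 7 - 1 = 6)
K(T(w(1)/4))² = 6² = 36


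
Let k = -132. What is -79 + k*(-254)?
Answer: 33449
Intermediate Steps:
-79 + k*(-254) = -79 - 132*(-254) = -79 + 33528 = 33449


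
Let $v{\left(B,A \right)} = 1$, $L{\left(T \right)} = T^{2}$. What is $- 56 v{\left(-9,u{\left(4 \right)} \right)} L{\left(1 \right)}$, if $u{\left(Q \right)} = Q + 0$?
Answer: $-56$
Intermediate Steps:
$u{\left(Q \right)} = Q$
$- 56 v{\left(-9,u{\left(4 \right)} \right)} L{\left(1 \right)} = \left(-56\right) 1 \cdot 1^{2} = \left(-56\right) 1 = -56$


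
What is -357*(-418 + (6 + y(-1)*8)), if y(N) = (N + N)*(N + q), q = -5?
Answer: 112812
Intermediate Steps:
y(N) = 2*N*(-5 + N) (y(N) = (N + N)*(N - 5) = (2*N)*(-5 + N) = 2*N*(-5 + N))
-357*(-418 + (6 + y(-1)*8)) = -357*(-418 + (6 + (2*(-1)*(-5 - 1))*8)) = -357*(-418 + (6 + (2*(-1)*(-6))*8)) = -357*(-418 + (6 + 12*8)) = -357*(-418 + (6 + 96)) = -357*(-418 + 102) = -357*(-316) = 112812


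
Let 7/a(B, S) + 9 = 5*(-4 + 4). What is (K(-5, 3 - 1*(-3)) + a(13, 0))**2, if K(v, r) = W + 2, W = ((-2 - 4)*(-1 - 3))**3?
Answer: 15482078329/81 ≈ 1.9114e+8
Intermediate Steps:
a(B, S) = -7/9 (a(B, S) = 7/(-9 + 5*(-4 + 4)) = 7/(-9 + 5*0) = 7/(-9 + 0) = 7/(-9) = 7*(-1/9) = -7/9)
W = 13824 (W = (-6*(-4))**3 = 24**3 = 13824)
K(v, r) = 13826 (K(v, r) = 13824 + 2 = 13826)
(K(-5, 3 - 1*(-3)) + a(13, 0))**2 = (13826 - 7/9)**2 = (124427/9)**2 = 15482078329/81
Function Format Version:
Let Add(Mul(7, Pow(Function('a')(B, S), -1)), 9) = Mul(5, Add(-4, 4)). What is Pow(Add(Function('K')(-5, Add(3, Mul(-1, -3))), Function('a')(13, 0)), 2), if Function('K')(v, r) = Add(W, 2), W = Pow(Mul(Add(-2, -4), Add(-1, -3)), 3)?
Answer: Rational(15482078329, 81) ≈ 1.9114e+8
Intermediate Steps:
Function('a')(B, S) = Rational(-7, 9) (Function('a')(B, S) = Mul(7, Pow(Add(-9, Mul(5, Add(-4, 4))), -1)) = Mul(7, Pow(Add(-9, Mul(5, 0)), -1)) = Mul(7, Pow(Add(-9, 0), -1)) = Mul(7, Pow(-9, -1)) = Mul(7, Rational(-1, 9)) = Rational(-7, 9))
W = 13824 (W = Pow(Mul(-6, -4), 3) = Pow(24, 3) = 13824)
Function('K')(v, r) = 13826 (Function('K')(v, r) = Add(13824, 2) = 13826)
Pow(Add(Function('K')(-5, Add(3, Mul(-1, -3))), Function('a')(13, 0)), 2) = Pow(Add(13826, Rational(-7, 9)), 2) = Pow(Rational(124427, 9), 2) = Rational(15482078329, 81)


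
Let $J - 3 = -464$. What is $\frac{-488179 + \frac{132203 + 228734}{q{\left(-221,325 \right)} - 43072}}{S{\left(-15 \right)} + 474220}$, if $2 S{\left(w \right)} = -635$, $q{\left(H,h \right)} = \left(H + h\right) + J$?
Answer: $- \frac{42402973456}{41162223345} \approx -1.0301$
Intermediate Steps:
$J = -461$ ($J = 3 - 464 = -461$)
$q{\left(H,h \right)} = -461 + H + h$ ($q{\left(H,h \right)} = \left(H + h\right) - 461 = -461 + H + h$)
$S{\left(w \right)} = - \frac{635}{2}$ ($S{\left(w \right)} = \frac{1}{2} \left(-635\right) = - \frac{635}{2}$)
$\frac{-488179 + \frac{132203 + 228734}{q{\left(-221,325 \right)} - 43072}}{S{\left(-15 \right)} + 474220} = \frac{-488179 + \frac{132203 + 228734}{\left(-461 - 221 + 325\right) - 43072}}{- \frac{635}{2} + 474220} = \frac{-488179 + \frac{360937}{-357 - 43072}}{\frac{947805}{2}} = \left(-488179 + \frac{360937}{-43429}\right) \frac{2}{947805} = \left(-488179 + 360937 \left(- \frac{1}{43429}\right)\right) \frac{2}{947805} = \left(-488179 - \frac{360937}{43429}\right) \frac{2}{947805} = \left(- \frac{21201486728}{43429}\right) \frac{2}{947805} = - \frac{42402973456}{41162223345}$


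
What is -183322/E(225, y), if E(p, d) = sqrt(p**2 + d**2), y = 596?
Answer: -183322*sqrt(405841)/405841 ≈ -287.76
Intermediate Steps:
E(p, d) = sqrt(d**2 + p**2)
-183322/E(225, y) = -183322/sqrt(596**2 + 225**2) = -183322/sqrt(355216 + 50625) = -183322*sqrt(405841)/405841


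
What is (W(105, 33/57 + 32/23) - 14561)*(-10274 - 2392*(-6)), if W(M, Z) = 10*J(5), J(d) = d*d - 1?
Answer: -58401038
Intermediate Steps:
J(d) = -1 + d**2 (J(d) = d**2 - 1 = -1 + d**2)
W(M, Z) = 240 (W(M, Z) = 10*(-1 + 5**2) = 10*(-1 + 25) = 10*24 = 240)
(W(105, 33/57 + 32/23) - 14561)*(-10274 - 2392*(-6)) = (240 - 14561)*(-10274 - 2392*(-6)) = -14321*(-10274 + 14352) = -14321*4078 = -58401038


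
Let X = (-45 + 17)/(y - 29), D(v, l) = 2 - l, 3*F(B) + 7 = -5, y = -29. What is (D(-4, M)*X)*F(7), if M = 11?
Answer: 504/29 ≈ 17.379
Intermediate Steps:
F(B) = -4 (F(B) = -7/3 + (⅓)*(-5) = -7/3 - 5/3 = -4)
X = 14/29 (X = (-45 + 17)/(-29 - 29) = -28/(-58) = -28*(-1/58) = 14/29 ≈ 0.48276)
(D(-4, M)*X)*F(7) = ((2 - 1*11)*(14/29))*(-4) = ((2 - 11)*(14/29))*(-4) = -9*14/29*(-4) = -126/29*(-4) = 504/29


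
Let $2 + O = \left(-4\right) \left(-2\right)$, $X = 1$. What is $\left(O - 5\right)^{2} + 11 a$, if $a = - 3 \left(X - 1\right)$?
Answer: $1$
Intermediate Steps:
$O = 6$ ($O = -2 - -8 = -2 + 8 = 6$)
$a = 0$ ($a = - 3 \left(1 - 1\right) = \left(-3\right) 0 = 0$)
$\left(O - 5\right)^{2} + 11 a = \left(6 - 5\right)^{2} + 11 \cdot 0 = 1^{2} + 0 = 1 + 0 = 1$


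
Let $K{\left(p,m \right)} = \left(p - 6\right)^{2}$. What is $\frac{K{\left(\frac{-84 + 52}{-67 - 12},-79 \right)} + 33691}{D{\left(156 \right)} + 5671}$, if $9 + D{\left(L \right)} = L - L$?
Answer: $\frac{210460895}{35336542} \approx 5.9559$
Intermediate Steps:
$K{\left(p,m \right)} = \left(-6 + p\right)^{2}$
$D{\left(L \right)} = -9$ ($D{\left(L \right)} = -9 + \left(L - L\right) = -9 + 0 = -9$)
$\frac{K{\left(\frac{-84 + 52}{-67 - 12},-79 \right)} + 33691}{D{\left(156 \right)} + 5671} = \frac{\left(-6 + \frac{-84 + 52}{-67 - 12}\right)^{2} + 33691}{-9 + 5671} = \frac{\left(-6 - \frac{32}{-79}\right)^{2} + 33691}{5662} = \left(\left(-6 - - \frac{32}{79}\right)^{2} + 33691\right) \frac{1}{5662} = \left(\left(-6 + \frac{32}{79}\right)^{2} + 33691\right) \frac{1}{5662} = \left(\left(- \frac{442}{79}\right)^{2} + 33691\right) \frac{1}{5662} = \left(\frac{195364}{6241} + 33691\right) \frac{1}{5662} = \frac{210460895}{6241} \cdot \frac{1}{5662} = \frac{210460895}{35336542}$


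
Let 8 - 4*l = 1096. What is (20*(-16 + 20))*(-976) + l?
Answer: -78352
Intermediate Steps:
l = -272 (l = 2 - 1/4*1096 = 2 - 274 = -272)
(20*(-16 + 20))*(-976) + l = (20*(-16 + 20))*(-976) - 272 = (20*4)*(-976) - 272 = 80*(-976) - 272 = -78080 - 272 = -78352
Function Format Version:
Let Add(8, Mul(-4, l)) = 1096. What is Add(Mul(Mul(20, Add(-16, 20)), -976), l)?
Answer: -78352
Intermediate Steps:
l = -272 (l = Add(2, Mul(Rational(-1, 4), 1096)) = Add(2, -274) = -272)
Add(Mul(Mul(20, Add(-16, 20)), -976), l) = Add(Mul(Mul(20, Add(-16, 20)), -976), -272) = Add(Mul(Mul(20, 4), -976), -272) = Add(Mul(80, -976), -272) = Add(-78080, -272) = -78352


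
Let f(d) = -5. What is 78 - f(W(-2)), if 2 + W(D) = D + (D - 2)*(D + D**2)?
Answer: 83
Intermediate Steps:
W(D) = -2 + D + (-2 + D)*(D + D**2) (W(D) = -2 + (D + (D - 2)*(D + D**2)) = -2 + (D + (-2 + D)*(D + D**2)) = -2 + D + (-2 + D)*(D + D**2))
78 - f(W(-2)) = 78 - 1*(-5) = 78 + 5 = 83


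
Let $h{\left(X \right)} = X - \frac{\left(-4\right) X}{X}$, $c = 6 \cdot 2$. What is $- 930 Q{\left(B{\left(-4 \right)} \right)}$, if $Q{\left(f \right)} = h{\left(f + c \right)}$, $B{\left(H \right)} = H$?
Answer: $-11160$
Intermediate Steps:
$c = 12$
$h{\left(X \right)} = 4 + X$ ($h{\left(X \right)} = X - -4 = X + 4 = 4 + X$)
$Q{\left(f \right)} = 16 + f$ ($Q{\left(f \right)} = 4 + \left(f + 12\right) = 4 + \left(12 + f\right) = 16 + f$)
$- 930 Q{\left(B{\left(-4 \right)} \right)} = - 930 \left(16 - 4\right) = \left(-930\right) 12 = -11160$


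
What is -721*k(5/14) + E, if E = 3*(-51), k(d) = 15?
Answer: -10968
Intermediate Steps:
E = -153
-721*k(5/14) + E = -721*15 - 153 = -10815 - 153 = -10968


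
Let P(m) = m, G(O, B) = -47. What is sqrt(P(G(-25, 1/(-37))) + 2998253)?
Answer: 3*sqrt(333134) ≈ 1731.5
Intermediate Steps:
sqrt(P(G(-25, 1/(-37))) + 2998253) = sqrt(-47 + 2998253) = sqrt(2998206) = 3*sqrt(333134)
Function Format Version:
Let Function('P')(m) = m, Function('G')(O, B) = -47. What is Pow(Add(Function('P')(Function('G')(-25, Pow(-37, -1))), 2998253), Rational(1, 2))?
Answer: Mul(3, Pow(333134, Rational(1, 2))) ≈ 1731.5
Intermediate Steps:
Pow(Add(Function('P')(Function('G')(-25, Pow(-37, -1))), 2998253), Rational(1, 2)) = Pow(Add(-47, 2998253), Rational(1, 2)) = Pow(2998206, Rational(1, 2)) = Mul(3, Pow(333134, Rational(1, 2)))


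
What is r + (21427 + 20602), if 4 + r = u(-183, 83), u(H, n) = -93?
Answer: 41932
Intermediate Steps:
r = -97 (r = -4 - 93 = -97)
r + (21427 + 20602) = -97 + (21427 + 20602) = -97 + 42029 = 41932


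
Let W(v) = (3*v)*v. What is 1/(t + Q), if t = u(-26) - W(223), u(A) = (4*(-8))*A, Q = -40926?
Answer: -1/189281 ≈ -5.2832e-6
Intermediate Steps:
u(A) = -32*A
W(v) = 3*v²
t = -148355 (t = -32*(-26) - 3*223² = 832 - 3*49729 = 832 - 1*149187 = 832 - 149187 = -148355)
1/(t + Q) = 1/(-148355 - 40926) = 1/(-189281) = -1/189281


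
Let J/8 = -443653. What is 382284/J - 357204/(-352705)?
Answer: 40462983267/44708180390 ≈ 0.90505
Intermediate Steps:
J = -3549224 (J = 8*(-443653) = -3549224)
382284/J - 357204/(-352705) = 382284/(-3549224) - 357204/(-352705) = 382284*(-1/3549224) - 357204*(-1/352705) = -13653/126758 + 357204/352705 = 40462983267/44708180390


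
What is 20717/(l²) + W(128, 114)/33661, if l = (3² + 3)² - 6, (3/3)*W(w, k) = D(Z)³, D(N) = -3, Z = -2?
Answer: 696840749/641040084 ≈ 1.0870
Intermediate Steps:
W(w, k) = -27 (W(w, k) = (-3)³ = -27)
l = 138 (l = (9 + 3)² - 6 = 12² - 6 = 144 - 6 = 138)
20717/(l²) + W(128, 114)/33661 = 20717/(138²) - 27/33661 = 20717/19044 - 27*1/33661 = 20717*(1/19044) - 27/33661 = 20717/19044 - 27/33661 = 696840749/641040084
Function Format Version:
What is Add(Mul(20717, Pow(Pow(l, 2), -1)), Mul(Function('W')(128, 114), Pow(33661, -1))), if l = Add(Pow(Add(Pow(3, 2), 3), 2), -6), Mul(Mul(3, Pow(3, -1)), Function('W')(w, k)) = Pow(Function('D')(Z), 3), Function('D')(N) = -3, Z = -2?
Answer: Rational(696840749, 641040084) ≈ 1.0870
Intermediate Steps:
Function('W')(w, k) = -27 (Function('W')(w, k) = Pow(-3, 3) = -27)
l = 138 (l = Add(Pow(Add(9, 3), 2), -6) = Add(Pow(12, 2), -6) = Add(144, -6) = 138)
Add(Mul(20717, Pow(Pow(l, 2), -1)), Mul(Function('W')(128, 114), Pow(33661, -1))) = Add(Mul(20717, Pow(Pow(138, 2), -1)), Mul(-27, Pow(33661, -1))) = Add(Mul(20717, Pow(19044, -1)), Mul(-27, Rational(1, 33661))) = Add(Mul(20717, Rational(1, 19044)), Rational(-27, 33661)) = Add(Rational(20717, 19044), Rational(-27, 33661)) = Rational(696840749, 641040084)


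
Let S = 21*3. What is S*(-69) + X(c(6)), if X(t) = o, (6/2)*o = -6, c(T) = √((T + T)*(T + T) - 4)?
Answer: -4349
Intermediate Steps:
c(T) = √(-4 + 4*T²) (c(T) = √((2*T)*(2*T) - 4) = √(4*T² - 4) = √(-4 + 4*T²))
o = -2 (o = (⅓)*(-6) = -2)
X(t) = -2
S = 63
S*(-69) + X(c(6)) = 63*(-69) - 2 = -4347 - 2 = -4349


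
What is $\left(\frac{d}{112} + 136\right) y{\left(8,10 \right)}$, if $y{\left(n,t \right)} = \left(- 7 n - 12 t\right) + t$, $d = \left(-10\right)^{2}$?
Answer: $- \frac{318139}{14} \approx -22724.0$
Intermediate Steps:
$d = 100$
$y{\left(n,t \right)} = - 11 t - 7 n$ ($y{\left(n,t \right)} = \left(- 12 t - 7 n\right) + t = - 11 t - 7 n$)
$\left(\frac{d}{112} + 136\right) y{\left(8,10 \right)} = \left(\frac{100}{112} + 136\right) \left(\left(-11\right) 10 - 56\right) = \left(100 \cdot \frac{1}{112} + 136\right) \left(-110 - 56\right) = \left(\frac{25}{28} + 136\right) \left(-166\right) = \frac{3833}{28} \left(-166\right) = - \frac{318139}{14}$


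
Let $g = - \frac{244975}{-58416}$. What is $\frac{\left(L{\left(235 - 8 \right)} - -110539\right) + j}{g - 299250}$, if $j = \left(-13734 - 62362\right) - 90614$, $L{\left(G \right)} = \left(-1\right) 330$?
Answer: $\frac{3300562416}{17480743025} \approx 0.18881$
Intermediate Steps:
$L{\left(G \right)} = -330$
$g = \frac{244975}{58416}$ ($g = \left(-244975\right) \left(- \frac{1}{58416}\right) = \frac{244975}{58416} \approx 4.1936$)
$j = -166710$ ($j = -76096 - 90614 = -166710$)
$\frac{\left(L{\left(235 - 8 \right)} - -110539\right) + j}{g - 299250} = \frac{\left(-330 - -110539\right) - 166710}{\frac{244975}{58416} - 299250} = \frac{\left(-330 + 110539\right) - 166710}{- \frac{17480743025}{58416}} = \left(110209 - 166710\right) \left(- \frac{58416}{17480743025}\right) = \left(-56501\right) \left(- \frac{58416}{17480743025}\right) = \frac{3300562416}{17480743025}$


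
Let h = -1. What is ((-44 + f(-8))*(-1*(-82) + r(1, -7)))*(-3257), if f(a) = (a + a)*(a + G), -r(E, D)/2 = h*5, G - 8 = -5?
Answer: -10787184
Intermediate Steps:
G = 3 (G = 8 - 5 = 3)
r(E, D) = 10 (r(E, D) = -(-2)*5 = -2*(-5) = 10)
f(a) = 2*a*(3 + a) (f(a) = (a + a)*(a + 3) = (2*a)*(3 + a) = 2*a*(3 + a))
((-44 + f(-8))*(-1*(-82) + r(1, -7)))*(-3257) = ((-44 + 2*(-8)*(3 - 8))*(-1*(-82) + 10))*(-3257) = ((-44 + 2*(-8)*(-5))*(82 + 10))*(-3257) = ((-44 + 80)*92)*(-3257) = (36*92)*(-3257) = 3312*(-3257) = -10787184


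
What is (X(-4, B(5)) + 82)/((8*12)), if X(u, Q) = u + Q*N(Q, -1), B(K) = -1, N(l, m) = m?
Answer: 79/96 ≈ 0.82292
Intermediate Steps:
X(u, Q) = u - Q (X(u, Q) = u + Q*(-1) = u - Q)
(X(-4, B(5)) + 82)/((8*12)) = ((-4 - 1*(-1)) + 82)/((8*12)) = ((-4 + 1) + 82)/96 = (-3 + 82)*(1/96) = 79*(1/96) = 79/96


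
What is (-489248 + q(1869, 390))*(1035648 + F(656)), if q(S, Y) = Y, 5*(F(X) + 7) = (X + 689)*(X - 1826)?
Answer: -352423109638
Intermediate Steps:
F(X) = -7 + (-1826 + X)*(689 + X)/5 (F(X) = -7 + ((X + 689)*(X - 1826))/5 = -7 + ((689 + X)*(-1826 + X))/5 = -7 + ((-1826 + X)*(689 + X))/5 = -7 + (-1826 + X)*(689 + X)/5)
(-489248 + q(1869, 390))*(1035648 + F(656)) = (-489248 + 390)*(1035648 + (-1258149/5 - 1137/5*656 + (1/5)*656**2)) = -488858*(1035648 + (-1258149/5 - 745872/5 + (1/5)*430336)) = -488858*(1035648 + (-1258149/5 - 745872/5 + 430336/5)) = -488858*(1035648 - 314737) = -488858*720911 = -352423109638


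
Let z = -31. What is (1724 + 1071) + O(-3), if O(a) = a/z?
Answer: 86648/31 ≈ 2795.1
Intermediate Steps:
O(a) = -a/31 (O(a) = a/(-31) = a*(-1/31) = -a/31)
(1724 + 1071) + O(-3) = (1724 + 1071) - 1/31*(-3) = 2795 + 3/31 = 86648/31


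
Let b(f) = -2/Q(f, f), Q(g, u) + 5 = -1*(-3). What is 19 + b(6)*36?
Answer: 55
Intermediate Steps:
Q(g, u) = -2 (Q(g, u) = -5 - 1*(-3) = -5 + 3 = -2)
b(f) = 1 (b(f) = -2/(-2) = -2*(-½) = 1)
19 + b(6)*36 = 19 + 1*36 = 19 + 36 = 55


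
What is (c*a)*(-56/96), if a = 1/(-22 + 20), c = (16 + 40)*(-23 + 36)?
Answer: 637/3 ≈ 212.33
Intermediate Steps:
c = 728 (c = 56*13 = 728)
a = -1/2 (a = 1/(-2) = -1/2 ≈ -0.50000)
(c*a)*(-56/96) = (728*(-1/2))*(-56/96) = -(-20384)/96 = -364*(-7/12) = 637/3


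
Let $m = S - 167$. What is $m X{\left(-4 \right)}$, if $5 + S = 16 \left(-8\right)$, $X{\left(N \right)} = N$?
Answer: $1200$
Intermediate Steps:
$S = -133$ ($S = -5 + 16 \left(-8\right) = -5 - 128 = -133$)
$m = -300$ ($m = -133 - 167 = -300$)
$m X{\left(-4 \right)} = \left(-300\right) \left(-4\right) = 1200$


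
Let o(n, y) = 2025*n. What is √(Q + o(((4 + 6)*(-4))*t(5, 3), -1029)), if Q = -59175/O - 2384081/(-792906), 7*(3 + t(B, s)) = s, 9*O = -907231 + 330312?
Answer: √43585373365354904526155712846/457442536614 ≈ 456.39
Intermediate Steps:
O = -576919/9 (O = (-907231 + 330312)/9 = (⅑)*(-576919) = -576919/9 ≈ -64102.)
t(B, s) = -3 + s/7
Q = 1797703539389/457442536614 (Q = -59175/(-576919/9) - 2384081/(-792906) = -59175*(-9/576919) - 2384081*(-1/792906) = 532575/576919 + 2384081/792906 = 1797703539389/457442536614 ≈ 3.9299)
√(Q + o(((4 + 6)*(-4))*t(5, 3), -1029)) = √(1797703539389/457442536614 + 2025*(((4 + 6)*(-4))*(-3 + (⅐)*3))) = √(1797703539389/457442536614 + 2025*((10*(-4))*(-3 + 3/7))) = √(1797703539389/457442536614 + 2025*(-40*(-18/7))) = √(1797703539389/457442536614 + 2025*(720/7)) = √(1797703539389/457442536614 + 1458000/7) = √(95280543186855389/457442536614) = √43585373365354904526155712846/457442536614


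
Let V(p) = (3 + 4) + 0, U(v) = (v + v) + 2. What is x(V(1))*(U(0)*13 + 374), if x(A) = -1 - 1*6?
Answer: -2800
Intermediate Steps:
U(v) = 2 + 2*v (U(v) = 2*v + 2 = 2 + 2*v)
V(p) = 7 (V(p) = 7 + 0 = 7)
x(A) = -7 (x(A) = -1 - 6 = -7)
x(V(1))*(U(0)*13 + 374) = -7*((2 + 2*0)*13 + 374) = -7*((2 + 0)*13 + 374) = -7*(2*13 + 374) = -7*(26 + 374) = -7*400 = -2800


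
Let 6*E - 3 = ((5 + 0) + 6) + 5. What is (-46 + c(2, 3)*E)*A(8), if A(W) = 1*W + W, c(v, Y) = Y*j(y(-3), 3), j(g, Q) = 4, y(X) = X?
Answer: -128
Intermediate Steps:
c(v, Y) = 4*Y (c(v, Y) = Y*4 = 4*Y)
A(W) = 2*W (A(W) = W + W = 2*W)
E = 19/6 (E = ½ + (((5 + 0) + 6) + 5)/6 = ½ + ((5 + 6) + 5)/6 = ½ + (11 + 5)/6 = ½ + (⅙)*16 = ½ + 8/3 = 19/6 ≈ 3.1667)
(-46 + c(2, 3)*E)*A(8) = (-46 + (4*3)*(19/6))*(2*8) = (-46 + 12*(19/6))*16 = (-46 + 38)*16 = -8*16 = -128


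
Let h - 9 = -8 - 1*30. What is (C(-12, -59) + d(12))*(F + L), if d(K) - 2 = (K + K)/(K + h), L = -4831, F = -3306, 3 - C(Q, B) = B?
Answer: -8657768/17 ≈ -5.0928e+5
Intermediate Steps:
C(Q, B) = 3 - B
h = -29 (h = 9 + (-8 - 1*30) = 9 + (-8 - 30) = 9 - 38 = -29)
d(K) = 2 + 2*K/(-29 + K) (d(K) = 2 + (K + K)/(K - 29) = 2 + (2*K)/(-29 + K) = 2 + 2*K/(-29 + K))
(C(-12, -59) + d(12))*(F + L) = ((3 - 1*(-59)) + 2*(-29 + 2*12)/(-29 + 12))*(-3306 - 4831) = ((3 + 59) + 2*(-29 + 24)/(-17))*(-8137) = (62 + 2*(-1/17)*(-5))*(-8137) = (62 + 10/17)*(-8137) = (1064/17)*(-8137) = -8657768/17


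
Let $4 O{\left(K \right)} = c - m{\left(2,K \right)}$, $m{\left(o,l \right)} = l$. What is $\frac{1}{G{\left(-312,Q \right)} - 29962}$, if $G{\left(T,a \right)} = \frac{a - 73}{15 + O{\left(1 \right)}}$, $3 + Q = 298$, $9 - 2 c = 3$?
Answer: $- \frac{31}{928378} \approx -3.3392 \cdot 10^{-5}$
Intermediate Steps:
$c = 3$ ($c = \frac{9}{2} - \frac{3}{2} = 3$)
$Q = 295$ ($Q = -3 + 298 = 295$)
$O{\left(K \right)} = \frac{3}{4} - \frac{K}{4}$ ($O{\left(K \right)} = \frac{3 - K}{4} = \frac{3}{4} - \frac{K}{4}$)
$G{\left(T,a \right)} = - \frac{146}{31} + \frac{2 a}{31}$ ($G{\left(T,a \right)} = \frac{a - 73}{15 + \left(\frac{3}{4} - \frac{1}{4}\right)} = \frac{-73 + a}{15 + \left(\frac{3}{4} - \frac{1}{4}\right)} = \frac{-73 + a}{15 + \frac{1}{2}} = \frac{-73 + a}{\frac{31}{2}} = \left(-73 + a\right) \frac{2}{31} = - \frac{146}{31} + \frac{2 a}{31}$)
$\frac{1}{G{\left(-312,Q \right)} - 29962} = \frac{1}{\left(- \frac{146}{31} + \frac{2}{31} \cdot 295\right) - 29962} = \frac{1}{\left(- \frac{146}{31} + \frac{590}{31}\right) - 29962} = \frac{1}{\frac{444}{31} - 29962} = \frac{1}{- \frac{928378}{31}} = - \frac{31}{928378}$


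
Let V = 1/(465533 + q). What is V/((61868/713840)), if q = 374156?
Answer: 178460/12987469763 ≈ 1.3741e-5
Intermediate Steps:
V = 1/839689 (V = 1/(465533 + 374156) = 1/839689 ≈ 1.1909e-6)
V/((61868/713840)) = 1/(839689*((61868/713840))) = 1/(839689*((61868*(1/713840)))) = 1/(839689*(15467/178460)) = (1/839689)*(178460/15467) = 178460/12987469763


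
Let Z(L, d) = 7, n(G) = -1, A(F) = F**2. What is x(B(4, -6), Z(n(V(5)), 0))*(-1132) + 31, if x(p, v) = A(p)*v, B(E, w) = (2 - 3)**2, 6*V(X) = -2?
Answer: -7893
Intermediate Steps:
V(X) = -1/3 (V(X) = (1/6)*(-2) = -1/3)
B(E, w) = 1 (B(E, w) = (-1)**2 = 1)
x(p, v) = v*p**2 (x(p, v) = p**2*v = v*p**2)
x(B(4, -6), Z(n(V(5)), 0))*(-1132) + 31 = (7*1**2)*(-1132) + 31 = (7*1)*(-1132) + 31 = 7*(-1132) + 31 = -7924 + 31 = -7893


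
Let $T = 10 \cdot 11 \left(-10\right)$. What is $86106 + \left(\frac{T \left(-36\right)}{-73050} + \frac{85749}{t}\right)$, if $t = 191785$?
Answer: $\frac{8042230823793}{93399295} \approx 86106.0$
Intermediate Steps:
$T = -1100$ ($T = 110 \left(-10\right) = -1100$)
$86106 + \left(\frac{T \left(-36\right)}{-73050} + \frac{85749}{t}\right) = 86106 + \left(\frac{\left(-1100\right) \left(-36\right)}{-73050} + \frac{85749}{191785}\right) = 86106 + \left(39600 \left(- \frac{1}{73050}\right) + 85749 \cdot \frac{1}{191785}\right) = 86106 + \left(- \frac{264}{487} + \frac{85749}{191785}\right) = 86106 - \frac{8871477}{93399295} = \frac{8042230823793}{93399295}$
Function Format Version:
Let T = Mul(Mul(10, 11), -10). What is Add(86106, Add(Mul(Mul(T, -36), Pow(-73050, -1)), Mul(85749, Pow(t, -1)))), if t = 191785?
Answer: Rational(8042230823793, 93399295) ≈ 86106.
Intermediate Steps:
T = -1100 (T = Mul(110, -10) = -1100)
Add(86106, Add(Mul(Mul(T, -36), Pow(-73050, -1)), Mul(85749, Pow(t, -1)))) = Add(86106, Add(Mul(Mul(-1100, -36), Pow(-73050, -1)), Mul(85749, Pow(191785, -1)))) = Add(86106, Add(Mul(39600, Rational(-1, 73050)), Mul(85749, Rational(1, 191785)))) = Add(86106, Add(Rational(-264, 487), Rational(85749, 191785))) = Add(86106, Rational(-8871477, 93399295)) = Rational(8042230823793, 93399295)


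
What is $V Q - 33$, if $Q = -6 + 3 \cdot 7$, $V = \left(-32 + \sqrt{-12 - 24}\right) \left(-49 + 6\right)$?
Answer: $20607 - 3870 i \approx 20607.0 - 3870.0 i$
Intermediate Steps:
$V = 1376 - 258 i$ ($V = \left(-32 + \sqrt{-36}\right) \left(-43\right) = \left(-32 + 6 i\right) \left(-43\right) = 1376 - 258 i \approx 1376.0 - 258.0 i$)
$Q = 15$ ($Q = -6 + 21 = 15$)
$V Q - 33 = \left(1376 - 258 i\right) 15 - 33 = \left(20640 - 3870 i\right) - 33 = 20607 - 3870 i$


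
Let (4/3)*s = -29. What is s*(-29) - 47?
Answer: 2335/4 ≈ 583.75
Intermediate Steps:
s = -87/4 (s = (¾)*(-29) = -87/4 ≈ -21.750)
s*(-29) - 47 = -87/4*(-29) - 47 = 2523/4 - 47 = 2335/4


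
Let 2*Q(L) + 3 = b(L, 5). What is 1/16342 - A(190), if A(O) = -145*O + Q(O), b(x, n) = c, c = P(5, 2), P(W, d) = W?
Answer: 450205759/16342 ≈ 27549.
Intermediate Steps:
c = 5
b(x, n) = 5
Q(L) = 1 (Q(L) = -3/2 + (1/2)*5 = -3/2 + 5/2 = 1)
A(O) = 1 - 145*O (A(O) = -145*O + 1 = 1 - 145*O)
1/16342 - A(190) = 1/16342 - (1 - 145*190) = 1/16342 - (1 - 27550) = 1/16342 - 1*(-27549) = 1/16342 + 27549 = 450205759/16342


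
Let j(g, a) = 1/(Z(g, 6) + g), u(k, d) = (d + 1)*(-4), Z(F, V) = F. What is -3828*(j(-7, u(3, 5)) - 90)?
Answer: 2413554/7 ≈ 3.4479e+5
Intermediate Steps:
u(k, d) = -4 - 4*d (u(k, d) = (1 + d)*(-4) = -4 - 4*d)
j(g, a) = 1/(2*g) (j(g, a) = 1/(g + g) = 1/(2*g))
-3828*(j(-7, u(3, 5)) - 90) = -3828*((½)/(-7) - 90) = -3828*((½)*(-⅐) - 90) = -3828*(-1/14 - 90) = -3828*(-1261)/14 = -33*(-73138/7) = 2413554/7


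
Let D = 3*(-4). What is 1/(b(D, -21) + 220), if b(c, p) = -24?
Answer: 1/196 ≈ 0.0051020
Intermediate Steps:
D = -12
1/(b(D, -21) + 220) = 1/(-24 + 220) = 1/196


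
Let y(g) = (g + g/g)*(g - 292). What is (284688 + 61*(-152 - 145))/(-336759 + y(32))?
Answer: -29619/38371 ≈ -0.77191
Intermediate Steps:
y(g) = (1 + g)*(-292 + g) (y(g) = (g + 1)*(-292 + g) = (1 + g)*(-292 + g))
(284688 + 61*(-152 - 145))/(-336759 + y(32)) = (284688 + 61*(-152 - 145))/(-336759 + (-292 + 32² - 291*32)) = (284688 + 61*(-297))/(-336759 + (-292 + 1024 - 9312)) = (284688 - 18117)/(-336759 - 8580) = 266571/(-345339) = 266571*(-1/345339) = -29619/38371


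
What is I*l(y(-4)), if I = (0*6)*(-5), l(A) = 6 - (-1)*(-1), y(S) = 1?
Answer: 0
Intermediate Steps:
l(A) = 5 (l(A) = 6 - 1*1 = 6 - 1 = 5)
I = 0 (I = 0*(-5) = 0)
I*l(y(-4)) = 0*5 = 0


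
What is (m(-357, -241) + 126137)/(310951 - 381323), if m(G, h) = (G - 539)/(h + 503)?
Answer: -16523499/9218732 ≈ -1.7924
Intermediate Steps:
m(G, h) = (-539 + G)/(503 + h)
(m(-357, -241) + 126137)/(310951 - 381323) = ((-539 - 357)/(503 - 241) + 126137)/(310951 - 381323) = (-896/262 + 126137)/(-70372) = ((1/262)*(-896) + 126137)*(-1/70372) = (-448/131 + 126137)*(-1/70372) = (16523499/131)*(-1/70372) = -16523499/9218732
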